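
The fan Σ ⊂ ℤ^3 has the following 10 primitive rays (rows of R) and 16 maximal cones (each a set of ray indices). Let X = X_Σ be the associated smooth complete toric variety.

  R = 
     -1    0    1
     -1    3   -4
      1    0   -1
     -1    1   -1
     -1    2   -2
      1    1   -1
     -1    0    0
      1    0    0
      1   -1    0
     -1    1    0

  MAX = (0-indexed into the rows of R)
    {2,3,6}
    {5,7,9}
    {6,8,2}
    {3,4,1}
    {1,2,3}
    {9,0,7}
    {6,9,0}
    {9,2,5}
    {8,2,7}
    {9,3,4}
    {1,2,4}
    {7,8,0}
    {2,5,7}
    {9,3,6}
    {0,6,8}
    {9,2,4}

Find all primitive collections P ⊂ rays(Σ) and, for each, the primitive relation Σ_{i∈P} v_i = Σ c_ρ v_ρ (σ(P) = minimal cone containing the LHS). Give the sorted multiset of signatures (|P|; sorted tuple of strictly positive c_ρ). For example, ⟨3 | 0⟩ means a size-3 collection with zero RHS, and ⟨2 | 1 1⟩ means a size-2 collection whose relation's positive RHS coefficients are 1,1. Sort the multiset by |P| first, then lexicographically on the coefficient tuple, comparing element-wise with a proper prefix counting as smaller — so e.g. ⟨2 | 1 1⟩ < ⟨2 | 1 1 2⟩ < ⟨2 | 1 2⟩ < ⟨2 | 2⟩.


Σ has 25 primitive collections:

  • {0,2}:  v_{0} + v_{2} = 0  →  sig = ⟨2 | 0⟩
  • {6,7}:  v_{6} + v_{7} = 0  →  sig = ⟨2 | 0⟩
  • {8,9}:  v_{8} + v_{9} = 0  →  sig = ⟨2 | 0⟩
  • {0,1}:  v_{0} + v_{1} = v_{3} + v_{4}  →  sig = ⟨2 | 1 1⟩
  • {0,3}:  v_{0} + v_{3} = v_{6} + v_{9}  →  sig = ⟨2 | 1 1⟩
  • {0,4}:  v_{0} + v_{4} = v_{3} + v_{9}  →  sig = ⟨2 | 1 1⟩
  • {0,5}:  v_{0} + v_{5} = v_{7} + v_{9}  →  sig = ⟨2 | 1 1⟩
  • {3,7}:  v_{3} + v_{7} = v_{2} + v_{9}  →  sig = ⟨2 | 1 1⟩
  • {3,8}:  v_{3} + v_{8} = v_{2} + v_{6}  →  sig = ⟨2 | 1 1⟩
  • {4,8}:  v_{4} + v_{8} = v_{2} + v_{3}  →  sig = ⟨2 | 1 1⟩
  • {5,6}:  v_{5} + v_{6} = v_{2} + v_{9}  →  sig = ⟨2 | 1 1⟩
  • {5,8}:  v_{5} + v_{8} = v_{2} + v_{7}  →  sig = ⟨2 | 1 1⟩
  • {1,7}:  v_{1} + v_{7} = 2·v_{2} + v_{4} + v_{9}  →  sig = ⟨2 | 1 1 2⟩
  • {1,5}:  v_{1} + v_{5} = 3·v_{2} + v_{4} + 2·v_{9}  →  sig = ⟨2 | 1 2 3⟩
  • {1,6}:  v_{1} + v_{6} = v_{2} + 3·v_{3}  →  sig = ⟨2 | 1 3⟩
  • {1,9}:  v_{1} + v_{9} = 2·v_{4}  →  sig = ⟨2 | 2⟩
  • {4,6}:  v_{4} + v_{6} = 2·v_{3}  →  sig = ⟨2 | 2⟩
  • {1,8}:  v_{1} + v_{8} = 2·v_{2} + 2·v_{3}  →  sig = ⟨2 | 2 2⟩
  • {3,5}:  v_{3} + v_{5} = 2·v_{2} + 2·v_{9}  →  sig = ⟨2 | 2 2⟩
  • {4,7}:  v_{4} + v_{7} = 2·v_{2} + 2·v_{9}  →  sig = ⟨2 | 2 2⟩
  • {4,5}:  v_{4} + v_{5} = 3·v_{2} + 3·v_{9}  →  sig = ⟨2 | 3 3⟩
  • {2,3,4}:  v_{2} + v_{3} + v_{4} = v_{1}  →  sig = ⟨3 | 1⟩
  • {2,3,9}:  v_{2} + v_{3} + v_{9} = v_{4}  →  sig = ⟨3 | 1⟩
  • {2,6,9}:  v_{2} + v_{6} + v_{9} = v_{3}  →  sig = ⟨3 | 1⟩
  • {2,7,9}:  v_{2} + v_{7} + v_{9} = v_{5}  →  sig = ⟨3 | 1⟩

so the primitive-relation signature multiset is
[⟨2 | 0⟩, ⟨2 | 0⟩, ⟨2 | 0⟩, ⟨2 | 1 1⟩, ⟨2 | 1 1⟩, ⟨2 | 1 1⟩, ⟨2 | 1 1⟩, ⟨2 | 1 1⟩, ⟨2 | 1 1⟩, ⟨2 | 1 1⟩, ⟨2 | 1 1⟩, ⟨2 | 1 1⟩, ⟨2 | 1 1 2⟩, ⟨2 | 1 2 3⟩, ⟨2 | 1 3⟩, ⟨2 | 2⟩, ⟨2 | 2⟩, ⟨2 | 2 2⟩, ⟨2 | 2 2⟩, ⟨2 | 2 2⟩, ⟨2 | 3 3⟩, ⟨3 | 1⟩, ⟨3 | 1⟩, ⟨3 | 1⟩, ⟨3 | 1⟩]


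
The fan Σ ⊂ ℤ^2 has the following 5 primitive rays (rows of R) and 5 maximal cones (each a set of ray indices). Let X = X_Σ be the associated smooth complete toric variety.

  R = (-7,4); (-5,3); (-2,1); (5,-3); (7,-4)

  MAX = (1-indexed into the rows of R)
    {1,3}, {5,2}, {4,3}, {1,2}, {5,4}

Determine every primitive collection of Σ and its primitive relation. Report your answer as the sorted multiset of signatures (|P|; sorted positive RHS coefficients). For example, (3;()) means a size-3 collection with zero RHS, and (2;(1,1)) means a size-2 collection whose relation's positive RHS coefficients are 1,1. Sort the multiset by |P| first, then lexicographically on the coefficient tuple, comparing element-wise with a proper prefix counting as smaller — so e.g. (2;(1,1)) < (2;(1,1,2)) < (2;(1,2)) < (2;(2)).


Σ has 5 primitive collections:

  P = {1,5}:  v_{1} + v_{5} = 0  ⟹  sig = (2;())
  P = {2,4}:  v_{2} + v_{4} = 0  ⟹  sig = (2;())
  P = {1,4}:  v_{1} + v_{4} = v_{3}  ⟹  sig = (2;(1))
  P = {2,3}:  v_{2} + v_{3} = v_{1}  ⟹  sig = (2;(1))
  P = {3,5}:  v_{3} + v_{5} = v_{4}  ⟹  sig = (2;(1))

Hence PRS(X_Σ) =
[(2;()), (2;()), (2;(1)), (2;(1)), (2;(1))]


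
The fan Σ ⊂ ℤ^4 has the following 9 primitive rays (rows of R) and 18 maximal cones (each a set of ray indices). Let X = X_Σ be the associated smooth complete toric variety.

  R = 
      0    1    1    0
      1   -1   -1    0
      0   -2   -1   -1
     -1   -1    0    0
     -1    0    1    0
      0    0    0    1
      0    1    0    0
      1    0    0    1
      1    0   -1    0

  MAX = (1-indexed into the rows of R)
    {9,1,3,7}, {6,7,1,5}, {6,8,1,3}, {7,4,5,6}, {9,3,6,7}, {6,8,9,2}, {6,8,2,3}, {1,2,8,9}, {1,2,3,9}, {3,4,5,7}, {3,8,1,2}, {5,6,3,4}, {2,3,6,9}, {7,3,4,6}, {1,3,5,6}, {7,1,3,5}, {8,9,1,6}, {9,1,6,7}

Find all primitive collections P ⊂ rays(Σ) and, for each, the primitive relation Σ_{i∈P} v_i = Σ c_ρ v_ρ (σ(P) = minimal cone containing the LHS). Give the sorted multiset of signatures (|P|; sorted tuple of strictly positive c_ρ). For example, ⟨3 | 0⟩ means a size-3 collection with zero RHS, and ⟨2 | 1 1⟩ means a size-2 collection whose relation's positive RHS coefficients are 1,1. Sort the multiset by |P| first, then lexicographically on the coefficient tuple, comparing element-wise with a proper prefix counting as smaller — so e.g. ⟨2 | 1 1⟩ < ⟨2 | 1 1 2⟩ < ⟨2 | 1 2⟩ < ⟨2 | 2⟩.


Minimal non-faces — 14 found among 9 rays, 18 max cones:

  {5,9}:  v_{5} + v_{9} = 0 ; sig = ⟨2 | 0⟩
  {1,4}:  v_{1} + v_{4} = v_{5} ; sig = ⟨2 | 1⟩
  {2,7}:  v_{2} + v_{7} = v_{9} ; sig = ⟨2 | 1⟩
  {2,4}:  v_{2} + v_{4} = v_{3} + v_{6} ; sig = ⟨2 | 1 1⟩
  {2,5}:  v_{2} + v_{5} = v_{1} + v_{3} + v_{6} ; sig = ⟨2 | 1 1 1⟩
  {4,9}:  v_{4} + v_{9} = v_{3} + v_{6} + v_{7} ; sig = ⟨2 | 1 1 1⟩
  {7,8}:  v_{7} + v_{8} = v_{1} + v_{6} + v_{9} ; sig = ⟨2 | 1 1 1⟩
  {4,8}:  v_{4} + v_{8} = v_{1} + v_{3} + 2·v_{6} ; sig = ⟨2 | 1 1 2⟩
  {5,8}:  v_{5} + v_{8} = 2·v_{1} + v_{3} + 2·v_{6} ; sig = ⟨2 | 1 2 2⟩
  {1,2,6}:  v_{1} + v_{2} + v_{6} = v_{8} ; sig = ⟨3 | 1⟩
  {3,8,9}:  v_{3} + v_{8} + v_{9} = 2·v_{2} ; sig = ⟨3 | 2⟩
  {1,3,6,7}:  v_{1} + v_{3} + v_{6} + v_{7} = 0 ; sig = ⟨4 | 0⟩
  {1,3,6,9}:  v_{1} + v_{3} + v_{6} + v_{9} = v_{2} ; sig = ⟨4 | 1⟩
  {3,5,6,7}:  v_{3} + v_{5} + v_{6} + v_{7} = v_{4} ; sig = ⟨4 | 1⟩

so the primitive-relation signature multiset is
    |P|=2: 9 collections, coeffs (), (1), (1), (1,1), (1,1,1), (1,1,1), (1,1,1), (1,1,2), (1,2,2)
    |P|=3: 2 collections, coeffs (1), (2)
    |P|=4: 3 collections, coeffs (), (1), (1)


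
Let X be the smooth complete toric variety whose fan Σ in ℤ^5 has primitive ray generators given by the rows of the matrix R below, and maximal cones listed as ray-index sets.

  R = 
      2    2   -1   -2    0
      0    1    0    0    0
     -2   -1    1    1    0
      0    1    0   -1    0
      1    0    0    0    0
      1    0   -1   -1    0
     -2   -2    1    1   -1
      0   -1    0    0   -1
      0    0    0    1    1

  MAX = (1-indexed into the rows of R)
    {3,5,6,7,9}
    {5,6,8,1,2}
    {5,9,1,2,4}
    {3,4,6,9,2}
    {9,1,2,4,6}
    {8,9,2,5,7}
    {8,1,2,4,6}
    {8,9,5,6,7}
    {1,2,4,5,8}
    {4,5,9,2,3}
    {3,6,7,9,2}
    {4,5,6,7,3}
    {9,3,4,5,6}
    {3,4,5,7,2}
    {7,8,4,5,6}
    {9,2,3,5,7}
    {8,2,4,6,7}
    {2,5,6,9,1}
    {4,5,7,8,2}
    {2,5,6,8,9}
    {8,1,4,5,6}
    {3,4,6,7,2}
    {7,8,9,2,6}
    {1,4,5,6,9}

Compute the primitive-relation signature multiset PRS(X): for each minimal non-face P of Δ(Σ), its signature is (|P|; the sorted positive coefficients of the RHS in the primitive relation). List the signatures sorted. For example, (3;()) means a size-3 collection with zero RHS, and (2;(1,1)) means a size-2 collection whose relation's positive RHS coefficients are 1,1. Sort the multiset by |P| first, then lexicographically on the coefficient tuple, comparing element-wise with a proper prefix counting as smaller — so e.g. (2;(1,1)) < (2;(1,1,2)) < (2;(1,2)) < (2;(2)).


Minimal non-faces — 9 found among 9 rays, 24 max cones:

  • {1,3}:  v_{1} + v_{3} = v_{4}  so sig = (2;(1))
  • {3,8}:  v_{3} + v_{8} = v_{7}  so sig = (2;(1))
  • {1,7}:  v_{1} + v_{7} = v_{4} + v_{8}  so sig = (2;(1,1))
  • {4,8,9}:  v_{4} + v_{8} + v_{9} = 0  so sig = (3;())
  • {4,7,9}:  v_{4} + v_{7} + v_{9} = v_{3}  so sig = (3;(1))
  • {1,8,9}:  v_{1} + v_{8} + v_{9} = v_{2} + v_{5} + v_{6}  so sig = (3;(1,1,1))
  • {2,3,5,6}:  v_{2} + v_{3} + v_{5} + v_{6} = 0  so sig = (4;())
  • {2,4,5,6}:  v_{2} + v_{4} + v_{5} + v_{6} = v_{1}  so sig = (4;(1))
  • {2,5,6,7}:  v_{2} + v_{5} + v_{6} + v_{7} = v_{8}  so sig = (4;(1))

so the primitive-relation signature multiset is
    (2;(1))
    (2;(1))
    (2;(1,1))
    (3;())
    (3;(1))
    (3;(1,1,1))
    (4;())
    (4;(1))
    (4;(1))


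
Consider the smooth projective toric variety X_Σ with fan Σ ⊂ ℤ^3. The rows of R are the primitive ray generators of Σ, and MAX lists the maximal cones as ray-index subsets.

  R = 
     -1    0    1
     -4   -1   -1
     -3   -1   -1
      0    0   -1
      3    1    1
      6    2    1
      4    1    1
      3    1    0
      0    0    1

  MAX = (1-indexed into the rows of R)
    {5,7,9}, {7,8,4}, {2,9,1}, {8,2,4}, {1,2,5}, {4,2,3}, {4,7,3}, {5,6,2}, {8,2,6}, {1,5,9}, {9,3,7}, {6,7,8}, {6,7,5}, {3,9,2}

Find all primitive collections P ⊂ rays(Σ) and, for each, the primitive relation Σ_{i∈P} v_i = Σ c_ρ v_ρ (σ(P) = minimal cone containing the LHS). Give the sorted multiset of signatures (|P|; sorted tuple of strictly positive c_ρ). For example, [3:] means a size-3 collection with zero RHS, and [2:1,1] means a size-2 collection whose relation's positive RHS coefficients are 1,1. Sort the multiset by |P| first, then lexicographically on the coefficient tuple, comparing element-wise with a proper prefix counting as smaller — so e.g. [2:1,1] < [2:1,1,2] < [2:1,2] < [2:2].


Δ(Σ) — 9 vertices, 16 min non-faces:

  P = {2,7}:  v_{2} + v_{7} = 0 ; sig = [2:]
  P = {3,5}:  v_{3} + v_{5} = 0 ; sig = [2:]
  P = {4,9}:  v_{4} + v_{9} = 0 ; sig = [2:]
  P = {3,6}:  v_{3} + v_{6} = v_{8} ; sig = [2:1]
  P = {3,8}:  v_{3} + v_{8} = v_{4} ; sig = [2:1]
  P = {4,5}:  v_{4} + v_{5} = v_{8} ; sig = [2:1]
  P = {5,8}:  v_{5} + v_{8} = v_{6} ; sig = [2:1]
  P = {8,9}:  v_{8} + v_{9} = v_{5} ; sig = [2:1]
  P = {1,3}:  v_{1} + v_{3} = v_{2} + v_{9} ; sig = [2:1,1]
  P = {1,4}:  v_{1} + v_{4} = v_{2} + v_{5} ; sig = [2:1,1]
  P = {1,7}:  v_{1} + v_{7} = v_{5} + v_{9} ; sig = [2:1,1]
  P = {1,8}:  v_{1} + v_{8} = v_{2} + 2·v_{5} ; sig = [2:1,2]
  P = {1,6}:  v_{1} + v_{6} = v_{2} + 3·v_{5} ; sig = [2:1,3]
  P = {4,6}:  v_{4} + v_{6} = 2·v_{8} ; sig = [2:2]
  P = {6,9}:  v_{6} + v_{9} = 2·v_{5} ; sig = [2:2]
  P = {2,5,9}:  v_{2} + v_{5} + v_{9} = v_{1} ; sig = [3:1]

Hence PRS(X_Σ) =
{ [2:] ×3,  [2:1] ×5,  [2:1,1] ×3,  [2:1,2],  [2:1,3],  [2:2] ×2,  [3:1] }


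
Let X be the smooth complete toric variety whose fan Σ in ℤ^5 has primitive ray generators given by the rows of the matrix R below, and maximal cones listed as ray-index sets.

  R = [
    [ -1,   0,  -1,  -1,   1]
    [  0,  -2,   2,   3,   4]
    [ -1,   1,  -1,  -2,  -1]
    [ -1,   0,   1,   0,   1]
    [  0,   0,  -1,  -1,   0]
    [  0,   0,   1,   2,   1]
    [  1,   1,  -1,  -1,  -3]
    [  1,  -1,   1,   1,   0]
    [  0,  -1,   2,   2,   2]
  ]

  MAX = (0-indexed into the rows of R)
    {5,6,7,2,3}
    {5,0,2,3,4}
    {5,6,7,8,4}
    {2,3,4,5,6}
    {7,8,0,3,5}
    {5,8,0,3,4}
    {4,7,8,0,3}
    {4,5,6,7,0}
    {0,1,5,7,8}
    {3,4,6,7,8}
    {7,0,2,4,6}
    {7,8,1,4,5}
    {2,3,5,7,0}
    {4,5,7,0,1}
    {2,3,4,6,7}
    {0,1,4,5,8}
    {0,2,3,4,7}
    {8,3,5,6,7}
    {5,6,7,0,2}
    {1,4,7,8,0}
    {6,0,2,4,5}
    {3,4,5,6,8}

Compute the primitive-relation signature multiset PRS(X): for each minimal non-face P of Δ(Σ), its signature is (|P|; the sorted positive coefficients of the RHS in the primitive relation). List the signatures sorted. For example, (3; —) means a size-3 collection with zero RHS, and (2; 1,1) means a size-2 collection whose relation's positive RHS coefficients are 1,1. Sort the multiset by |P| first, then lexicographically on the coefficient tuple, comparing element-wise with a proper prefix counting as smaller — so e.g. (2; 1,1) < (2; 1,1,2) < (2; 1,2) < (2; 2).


|primitive collections| = 9. Relations:

  P={2,8}:  v_{2} + v_{8} = v_{3}  so sig = (2; 1)
  P={1,2}:  v_{1} + v_{2} = v_{0} + v_{8}  so sig = (2; 1,1)
  P={1,6}:  v_{1} + v_{6} = v_{4} + v_{5} + v_{7}  so sig = (2; 1,1,1)
  P={1,3}:  v_{1} + v_{3} = v_{0} + 2·v_{8}  so sig = (2; 1,2)
  P={0,6,8}:  v_{0} + v_{6} + v_{8} = 0  so sig = (3; —)
  P={0,3,6}:  v_{0} + v_{3} + v_{6} = v_{2}  so sig = (3; 1)
  P={2,4,5,7}:  v_{2} + v_{4} + v_{5} + v_{7} = 0  so sig = (4; —)
  P={3,4,5,7}:  v_{3} + v_{4} + v_{5} + v_{7} = v_{8}  so sig = (4; 1)
  P={0,4,5,7,8}:  v_{0} + v_{4} + v_{5} + v_{7} + v_{8} = v_{1}  so sig = (5; 1)

Signatures (|P|; sorted positive RHS coefficients), sorted:
    (2; 1)
    (2; 1,1)
    (2; 1,1,1)
    (2; 1,2)
    (3; —)
    (3; 1)
    (4; —)
    (4; 1)
    (5; 1)


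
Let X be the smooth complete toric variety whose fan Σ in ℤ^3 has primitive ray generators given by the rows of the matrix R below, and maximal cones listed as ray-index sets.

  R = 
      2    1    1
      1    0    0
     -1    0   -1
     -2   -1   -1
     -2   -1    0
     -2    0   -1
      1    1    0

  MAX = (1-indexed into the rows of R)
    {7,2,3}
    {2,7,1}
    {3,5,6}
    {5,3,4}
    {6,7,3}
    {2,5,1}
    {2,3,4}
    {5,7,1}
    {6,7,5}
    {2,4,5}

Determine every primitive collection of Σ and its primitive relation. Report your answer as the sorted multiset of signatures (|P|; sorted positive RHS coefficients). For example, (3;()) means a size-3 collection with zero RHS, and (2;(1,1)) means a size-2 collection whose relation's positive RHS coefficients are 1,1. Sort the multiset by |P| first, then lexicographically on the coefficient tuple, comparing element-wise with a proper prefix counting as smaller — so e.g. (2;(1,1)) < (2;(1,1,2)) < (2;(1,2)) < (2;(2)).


Primitive collections (9):

  {1,4}:  v_{1} + v_{4} = 0 ; sig = (2;())
  {1,3}:  v_{1} + v_{3} = v_{7} ; sig = (2;(1))
  {2,6}:  v_{2} + v_{6} = v_{3} ; sig = (2;(1))
  {4,7}:  v_{4} + v_{7} = v_{3} ; sig = (2;(1))
  {1,6}:  v_{1} + v_{6} = v_{5} + 2·v_{7} ; sig = (2;(1,2))
  {4,6}:  v_{4} + v_{6} = 2·v_{3} + v_{5} ; sig = (2;(1,2))
  {2,5,7}:  v_{2} + v_{5} + v_{7} = 0 ; sig = (3;())
  {2,3,5}:  v_{2} + v_{3} + v_{5} = v_{4} ; sig = (3;(1))
  {3,5,7}:  v_{3} + v_{5} + v_{7} = v_{6} ; sig = (3;(1))

Signatures (|P|; sorted positive RHS coefficients), sorted:
{ (2;()),  (2;(1)) ×3,  (2;(1,2)) ×2,  (3;()),  (3;(1)) ×2 }


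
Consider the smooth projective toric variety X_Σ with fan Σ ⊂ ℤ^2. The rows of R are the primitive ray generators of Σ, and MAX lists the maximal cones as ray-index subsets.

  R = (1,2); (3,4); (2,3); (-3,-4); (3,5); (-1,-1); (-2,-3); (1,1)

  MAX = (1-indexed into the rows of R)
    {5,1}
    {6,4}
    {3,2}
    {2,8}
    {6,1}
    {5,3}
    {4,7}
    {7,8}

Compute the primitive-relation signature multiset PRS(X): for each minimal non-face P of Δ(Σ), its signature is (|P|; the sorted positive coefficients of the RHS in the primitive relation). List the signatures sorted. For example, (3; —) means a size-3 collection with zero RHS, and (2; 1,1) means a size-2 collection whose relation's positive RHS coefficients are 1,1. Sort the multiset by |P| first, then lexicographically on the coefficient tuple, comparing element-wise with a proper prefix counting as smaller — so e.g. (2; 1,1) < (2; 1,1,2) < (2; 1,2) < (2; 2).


Δ(Σ) — 8 vertices, 20 min non-faces:

  • {2,4}:  v_{2} + v_{4} = 0  ⟹  sig = (2; —)
  • {3,7}:  v_{3} + v_{7} = 0  ⟹  sig = (2; —)
  • {6,8}:  v_{6} + v_{8} = 0  ⟹  sig = (2; —)
  • {1,3}:  v_{1} + v_{3} = v_{5}  ⟹  sig = (2; 1)
  • {1,7}:  v_{1} + v_{7} = v_{6}  ⟹  sig = (2; 1)
  • {1,8}:  v_{1} + v_{8} = v_{3}  ⟹  sig = (2; 1)
  • {2,6}:  v_{2} + v_{6} = v_{3}  ⟹  sig = (2; 1)
  • {2,7}:  v_{2} + v_{7} = v_{8}  ⟹  sig = (2; 1)
  • {3,4}:  v_{3} + v_{4} = v_{6}  ⟹  sig = (2; 1)
  • {3,6}:  v_{3} + v_{6} = v_{1}  ⟹  sig = (2; 1)
  • {3,8}:  v_{3} + v_{8} = v_{2}  ⟹  sig = (2; 1)
  • {4,8}:  v_{4} + v_{8} = v_{7}  ⟹  sig = (2; 1)
  • {5,7}:  v_{5} + v_{7} = v_{1}  ⟹  sig = (2; 1)
  • {6,7}:  v_{6} + v_{7} = v_{4}  ⟹  sig = (2; 1)
  • {4,5}:  v_{4} + v_{5} = v_{1} + v_{6}  ⟹  sig = (2; 1,1)
  • {1,2}:  v_{1} + v_{2} = 2·v_{3}  ⟹  sig = (2; 2)
  • {1,4}:  v_{1} + v_{4} = 2·v_{6}  ⟹  sig = (2; 2)
  • {5,6}:  v_{5} + v_{6} = 2·v_{1}  ⟹  sig = (2; 2)
  • {5,8}:  v_{5} + v_{8} = 2·v_{3}  ⟹  sig = (2; 2)
  • {2,5}:  v_{2} + v_{5} = 3·v_{3}  ⟹  sig = (2; 3)

Signatures (|P|; sorted positive RHS coefficients), sorted:
    |P|=2: 20 collections, coeffs (), (), (), (1), (1), (1), (1), (1), (1), (1), (1), (1), (1), (1), (1,1), (2), (2), (2), (2), (3)


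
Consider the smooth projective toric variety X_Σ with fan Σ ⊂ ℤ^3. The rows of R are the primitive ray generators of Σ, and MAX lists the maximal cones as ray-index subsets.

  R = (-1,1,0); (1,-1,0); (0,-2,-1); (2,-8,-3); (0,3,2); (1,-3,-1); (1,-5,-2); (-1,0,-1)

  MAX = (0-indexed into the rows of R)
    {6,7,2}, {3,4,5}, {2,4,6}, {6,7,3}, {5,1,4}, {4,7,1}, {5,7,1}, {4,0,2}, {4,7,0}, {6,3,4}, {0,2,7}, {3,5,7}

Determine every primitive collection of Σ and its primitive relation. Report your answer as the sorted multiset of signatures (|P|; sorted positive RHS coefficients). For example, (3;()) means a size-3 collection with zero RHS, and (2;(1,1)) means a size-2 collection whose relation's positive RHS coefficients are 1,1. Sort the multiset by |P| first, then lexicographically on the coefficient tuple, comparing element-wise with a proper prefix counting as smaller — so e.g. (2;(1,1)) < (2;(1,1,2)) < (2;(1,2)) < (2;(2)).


Δ(Σ) — 8 vertices, 14 min non-faces:

  P = {0,1}:  v_{0} + v_{1} = 0  →  sig = (2;())
  P = {0,5}:  v_{0} + v_{5} = v_{2}  →  sig = (2;(1))
  P = {1,2}:  v_{1} + v_{2} = v_{5}  →  sig = (2;(1))
  P = {2,5}:  v_{2} + v_{5} = v_{6}  →  sig = (2;(1))
  P = {5,6}:  v_{5} + v_{6} = v_{3}  →  sig = (2;(1))
  P = {0,3}:  v_{0} + v_{3} = v_{2} + v_{6}  →  sig = (2;(1,1))
  P = {0,6}:  v_{0} + v_{6} = 2·v_{2}  →  sig = (2;(2))
  P = {1,6}:  v_{1} + v_{6} = 2·v_{5}  →  sig = (2;(2))
  P = {2,3}:  v_{2} + v_{3} = 2·v_{6}  →  sig = (2;(2))
  P = {1,3}:  v_{1} + v_{3} = 3·v_{5}  →  sig = (2;(3))
  P = {4,5,7}:  v_{4} + v_{5} + v_{7} = 0  →  sig = (3;())
  P = {2,4,7}:  v_{2} + v_{4} + v_{7} = v_{0}  →  sig = (3;(1))
  P = {3,4,7}:  v_{3} + v_{4} + v_{7} = v_{6}  →  sig = (3;(1))
  P = {4,6,7}:  v_{4} + v_{6} + v_{7} = v_{2}  →  sig = (3;(1))

Signatures (|P|; sorted positive RHS coefficients), sorted:
    |P|=2: 10 collections, coeffs (), (1), (1), (1), (1), (1,1), (2), (2), (2), (3)
    |P|=3: 4 collections, coeffs (), (1), (1), (1)


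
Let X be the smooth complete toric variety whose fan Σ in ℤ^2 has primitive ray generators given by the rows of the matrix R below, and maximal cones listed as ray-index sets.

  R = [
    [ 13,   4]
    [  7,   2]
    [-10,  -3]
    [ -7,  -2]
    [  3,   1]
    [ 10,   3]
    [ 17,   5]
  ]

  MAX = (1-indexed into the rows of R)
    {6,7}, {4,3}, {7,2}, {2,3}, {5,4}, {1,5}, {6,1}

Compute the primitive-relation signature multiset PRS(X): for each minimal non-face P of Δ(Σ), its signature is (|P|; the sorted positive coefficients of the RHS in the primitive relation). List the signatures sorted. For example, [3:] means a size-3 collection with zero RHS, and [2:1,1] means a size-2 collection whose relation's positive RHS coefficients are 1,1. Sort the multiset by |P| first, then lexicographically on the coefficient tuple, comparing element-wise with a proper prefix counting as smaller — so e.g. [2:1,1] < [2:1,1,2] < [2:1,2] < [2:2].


14 minimal non-faces of Δ(Σ) (on 7 rays):

  {2,4}:  v_{2} + v_{4} = 0 — sig = [2:]
  {3,6}:  v_{3} + v_{6} = 0 — sig = [2:]
  {1,3}:  v_{1} + v_{3} = v_{5} — sig = [2:1]
  {2,5}:  v_{2} + v_{5} = v_{6} — sig = [2:1]
  {2,6}:  v_{2} + v_{6} = v_{7} — sig = [2:1]
  {3,5}:  v_{3} + v_{5} = v_{4} — sig = [2:1]
  {3,7}:  v_{3} + v_{7} = v_{2} — sig = [2:1]
  {4,6}:  v_{4} + v_{6} = v_{5} — sig = [2:1]
  {4,7}:  v_{4} + v_{7} = v_{6} — sig = [2:1]
  {5,6}:  v_{5} + v_{6} = v_{1} — sig = [2:1]
  {1,2}:  v_{1} + v_{2} = 2·v_{6} — sig = [2:2]
  {1,4}:  v_{1} + v_{4} = 2·v_{5} — sig = [2:2]
  {5,7}:  v_{5} + v_{7} = 2·v_{6} — sig = [2:2]
  {1,7}:  v_{1} + v_{7} = 3·v_{6} — sig = [2:3]

so the primitive-relation signature multiset is
    [2:]
    [2:]
    [2:1]
    [2:1]
    [2:1]
    [2:1]
    [2:1]
    [2:1]
    [2:1]
    [2:1]
    [2:2]
    [2:2]
    [2:2]
    [2:3]


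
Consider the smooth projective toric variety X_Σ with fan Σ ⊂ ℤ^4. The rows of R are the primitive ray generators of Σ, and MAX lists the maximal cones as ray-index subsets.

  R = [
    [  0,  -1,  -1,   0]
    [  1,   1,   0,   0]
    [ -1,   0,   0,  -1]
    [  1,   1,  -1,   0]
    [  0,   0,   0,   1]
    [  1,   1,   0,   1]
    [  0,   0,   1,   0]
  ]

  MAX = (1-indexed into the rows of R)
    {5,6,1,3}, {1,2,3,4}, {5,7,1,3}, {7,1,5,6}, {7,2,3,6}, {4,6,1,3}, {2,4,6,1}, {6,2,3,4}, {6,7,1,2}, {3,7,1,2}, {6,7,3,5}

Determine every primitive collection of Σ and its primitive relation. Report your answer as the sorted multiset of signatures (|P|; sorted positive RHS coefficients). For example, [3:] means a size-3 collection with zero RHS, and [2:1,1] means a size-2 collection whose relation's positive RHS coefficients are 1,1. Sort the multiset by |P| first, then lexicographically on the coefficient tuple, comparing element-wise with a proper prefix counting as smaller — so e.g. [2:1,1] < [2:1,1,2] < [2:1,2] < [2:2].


Δ(Σ) — 7 vertices, 5 min non-faces:

  • {2,5}:  v_{2} + v_{5} = v_{6}  ⇒ sig = [2:1]
  • {4,7}:  v_{4} + v_{7} = v_{2}  ⇒ sig = [2:1]
  • {4,5}:  v_{4} + v_{5} = v_{1} + v_{3} + 2·v_{6}  ⇒ sig = [2:1,1,2]
  • {1,3,6,7}:  v_{1} + v_{3} + v_{6} + v_{7} = 0  ⇒ sig = [4:]
  • {1,2,3,6}:  v_{1} + v_{2} + v_{3} + v_{6} = v_{4}  ⇒ sig = [4:1]

Sorted signature multiset PRS(X):
    |P|=2: 3 collections, coeffs (1), (1), (1,1,2)
    |P|=4: 2 collections, coeffs (), (1)


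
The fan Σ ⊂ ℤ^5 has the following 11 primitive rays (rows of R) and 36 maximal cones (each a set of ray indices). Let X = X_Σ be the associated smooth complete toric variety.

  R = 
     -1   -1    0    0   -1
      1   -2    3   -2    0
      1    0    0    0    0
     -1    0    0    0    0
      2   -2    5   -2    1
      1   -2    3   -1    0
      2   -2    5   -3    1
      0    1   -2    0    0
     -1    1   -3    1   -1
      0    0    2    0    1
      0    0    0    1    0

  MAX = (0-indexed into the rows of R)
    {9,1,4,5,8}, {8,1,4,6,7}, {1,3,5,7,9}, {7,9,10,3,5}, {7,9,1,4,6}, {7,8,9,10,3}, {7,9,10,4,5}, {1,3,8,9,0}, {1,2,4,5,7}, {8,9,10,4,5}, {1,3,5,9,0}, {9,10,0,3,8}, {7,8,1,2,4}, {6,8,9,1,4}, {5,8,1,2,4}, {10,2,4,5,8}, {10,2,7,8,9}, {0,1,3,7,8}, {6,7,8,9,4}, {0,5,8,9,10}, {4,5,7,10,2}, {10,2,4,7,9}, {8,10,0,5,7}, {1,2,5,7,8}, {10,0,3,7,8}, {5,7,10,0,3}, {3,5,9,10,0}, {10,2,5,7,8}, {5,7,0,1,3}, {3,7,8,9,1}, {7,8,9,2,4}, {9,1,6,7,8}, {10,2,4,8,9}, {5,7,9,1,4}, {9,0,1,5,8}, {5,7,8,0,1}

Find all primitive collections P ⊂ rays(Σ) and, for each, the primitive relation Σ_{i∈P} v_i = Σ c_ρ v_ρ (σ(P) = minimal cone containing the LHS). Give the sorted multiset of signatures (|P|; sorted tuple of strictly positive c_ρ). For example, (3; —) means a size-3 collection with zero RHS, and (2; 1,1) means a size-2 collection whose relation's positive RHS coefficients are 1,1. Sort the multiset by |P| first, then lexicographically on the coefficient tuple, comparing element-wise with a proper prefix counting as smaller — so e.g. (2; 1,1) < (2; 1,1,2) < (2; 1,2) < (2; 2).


Σ has 18 primitive collections:

  • {2,3}:  v_{2} + v_{3} = 0  →  sig = (2; —)
  • {1,10}:  v_{1} + v_{10} = v_{5}  →  sig = (2; 1)
  • {6,10}:  v_{6} + v_{10} = v_{4}  →  sig = (2; 1)
  • {0,2}:  v_{0} + v_{2} = v_{5} + v_{8}  →  sig = (2; 1,1)
  • {3,4}:  v_{3} + v_{4} = v_{1} + v_{9}  →  sig = (2; 1,1)
  • {5,6}:  v_{5} + v_{6} = v_{1} + v_{4}  →  sig = (2; 1,1)
  • {0,4}:  v_{0} + v_{4} = v_{1} + v_{5} + v_{8} + v_{9}  →  sig = (2; 1,1,1,1)
  • {0,6}:  v_{0} + v_{6} = 2·v_{1} + v_{8} + v_{9}  →  sig = (2; 1,1,2)
  • {2,6}:  v_{2} + v_{6} = 2·v_{4} + v_{7} + v_{8}  →  sig = (2; 1,1,2)
  • {3,6}:  v_{3} + v_{6} = 2·v_{1} + v_{7} + v_{8} + 2·v_{9}  →  sig = (2; 1,1,2,2)
  • {0,7,9}:  v_{0} + v_{7} + v_{9} = v_{3}  →  sig = (3; 1)
  • {1,2,9}:  v_{1} + v_{2} + v_{9} = v_{4}  →  sig = (3; 1)
  • {3,5,8}:  v_{3} + v_{5} + v_{8} = v_{0}  →  sig = (3; 1)
  • {2,5,9}:  v_{2} + v_{5} + v_{9} = v_{4} + v_{10}  →  sig = (3; 1,1)
  • {5,7,8,9}:  v_{5} + v_{7} + v_{8} + v_{9} = 0  →  sig = (4; —)
  • {4,7,8,10}:  v_{4} + v_{7} + v_{8} + v_{10} = v_{2}  →  sig = (4; 1)
  • {4,5,7,8}:  v_{4} + v_{5} + v_{7} + v_{8} = v_{1} + v_{2}  →  sig = (4; 1,1)
  • {1,4,7,8,9}:  v_{1} + v_{4} + v_{7} + v_{8} + v_{9} = v_{6}  →  sig = (5; 1)

so the primitive-relation signature multiset is
    (2; —)
    (2; 1)
    (2; 1)
    (2; 1,1)
    (2; 1,1)
    (2; 1,1)
    (2; 1,1,1,1)
    (2; 1,1,2)
    (2; 1,1,2)
    (2; 1,1,2,2)
    (3; 1)
    (3; 1)
    (3; 1)
    (3; 1,1)
    (4; —)
    (4; 1)
    (4; 1,1)
    (5; 1)


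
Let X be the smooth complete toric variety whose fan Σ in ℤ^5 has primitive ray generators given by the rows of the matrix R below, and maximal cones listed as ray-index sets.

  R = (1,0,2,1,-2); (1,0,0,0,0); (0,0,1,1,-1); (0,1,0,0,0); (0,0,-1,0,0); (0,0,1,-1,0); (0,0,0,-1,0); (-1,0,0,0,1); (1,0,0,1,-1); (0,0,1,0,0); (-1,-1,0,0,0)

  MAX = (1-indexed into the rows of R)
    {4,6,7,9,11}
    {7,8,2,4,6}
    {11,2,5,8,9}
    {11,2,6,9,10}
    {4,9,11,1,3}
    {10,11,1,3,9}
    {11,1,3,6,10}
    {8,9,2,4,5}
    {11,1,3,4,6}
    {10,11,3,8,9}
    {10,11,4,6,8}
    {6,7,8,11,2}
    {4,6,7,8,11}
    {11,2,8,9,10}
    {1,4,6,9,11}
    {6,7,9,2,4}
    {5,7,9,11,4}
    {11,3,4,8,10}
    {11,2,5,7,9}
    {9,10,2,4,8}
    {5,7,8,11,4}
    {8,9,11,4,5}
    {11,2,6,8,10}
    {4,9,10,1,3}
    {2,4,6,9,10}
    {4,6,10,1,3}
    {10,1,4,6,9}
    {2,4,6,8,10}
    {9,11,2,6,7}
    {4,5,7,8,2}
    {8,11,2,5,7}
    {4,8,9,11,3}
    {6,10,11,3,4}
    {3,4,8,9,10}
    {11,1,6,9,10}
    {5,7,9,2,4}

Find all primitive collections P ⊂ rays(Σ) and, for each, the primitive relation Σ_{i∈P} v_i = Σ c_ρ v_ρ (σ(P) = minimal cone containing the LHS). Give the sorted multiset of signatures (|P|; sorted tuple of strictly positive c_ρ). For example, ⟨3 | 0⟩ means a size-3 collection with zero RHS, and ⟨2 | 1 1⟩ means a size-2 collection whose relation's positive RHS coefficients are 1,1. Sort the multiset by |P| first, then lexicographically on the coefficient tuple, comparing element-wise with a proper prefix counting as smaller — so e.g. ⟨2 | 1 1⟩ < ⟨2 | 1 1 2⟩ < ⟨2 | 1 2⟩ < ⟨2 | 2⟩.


Primitive collections (17):

  {5,10}:  v_{5} + v_{10} = 0  ⇒ sig = ⟨2 | 0⟩
  {5,6}:  v_{5} + v_{6} = v_{7}  ⇒ sig = ⟨2 | 1⟩
  {7,10}:  v_{7} + v_{10} = v_{6}  ⇒ sig = ⟨2 | 1⟩
  {1,8}:  v_{1} + v_{8} = v_{3} + v_{10}  ⇒ sig = ⟨2 | 1 1⟩
  {2,3}:  v_{2} + v_{3} = v_{9} + v_{10}  ⇒ sig = ⟨2 | 1 1⟩
  {3,5}:  v_{3} + v_{5} = v_{4} + v_{9} + v_{11}  ⇒ sig = ⟨2 | 1 1 1⟩
  {3,7}:  v_{3} + v_{7} = v_{4} + v_{6} + v_{9} + v_{11}  ⇒ sig = ⟨2 | 1 1 1 1⟩
  {1,5}:  v_{1} + v_{5} = v_{4} + v_{6} + 2·v_{9} + v_{11}  ⇒ sig = ⟨2 | 1 1 1 2⟩
  {1,2}:  v_{1} + v_{2} = v_{6} + 2·v_{9} + v_{10}  ⇒ sig = ⟨2 | 1 1 2⟩
  {1,7}:  v_{1} + v_{7} = v_{4} + 2·v_{6} + 2·v_{9} + v_{11}  ⇒ sig = ⟨2 | 1 1 2 2⟩
  {2,4,11}:  v_{2} + v_{4} + v_{11} = 0  ⇒ sig = ⟨3 | 0⟩
  {7,8,9}:  v_{7} + v_{8} + v_{9} = 0  ⇒ sig = ⟨3 | 0⟩
  {3,6,9}:  v_{3} + v_{6} + v_{9} = v_{1}  ⇒ sig = ⟨3 | 1⟩
  {6,8,9}:  v_{6} + v_{8} + v_{9} = v_{10}  ⇒ sig = ⟨3 | 1⟩
  {3,6,8}:  v_{3} + v_{6} + v_{8} = v_{4} + 2·v_{10} + v_{11}  ⇒ sig = ⟨3 | 1 1 2⟩
  {4,9,10,11}:  v_{4} + v_{9} + v_{10} + v_{11} = v_{3}  ⇒ sig = ⟨4 | 1⟩
  {1,4,10,11}:  v_{1} + v_{4} + v_{10} + v_{11} = 2·v_{3} + v_{6}  ⇒ sig = ⟨4 | 1 2⟩

Sorted signature multiset PRS(X):
    ⟨2 | 0⟩
    ⟨2 | 1⟩
    ⟨2 | 1⟩
    ⟨2 | 1 1⟩
    ⟨2 | 1 1⟩
    ⟨2 | 1 1 1⟩
    ⟨2 | 1 1 1 1⟩
    ⟨2 | 1 1 1 2⟩
    ⟨2 | 1 1 2⟩
    ⟨2 | 1 1 2 2⟩
    ⟨3 | 0⟩
    ⟨3 | 0⟩
    ⟨3 | 1⟩
    ⟨3 | 1⟩
    ⟨3 | 1 1 2⟩
    ⟨4 | 1⟩
    ⟨4 | 1 2⟩


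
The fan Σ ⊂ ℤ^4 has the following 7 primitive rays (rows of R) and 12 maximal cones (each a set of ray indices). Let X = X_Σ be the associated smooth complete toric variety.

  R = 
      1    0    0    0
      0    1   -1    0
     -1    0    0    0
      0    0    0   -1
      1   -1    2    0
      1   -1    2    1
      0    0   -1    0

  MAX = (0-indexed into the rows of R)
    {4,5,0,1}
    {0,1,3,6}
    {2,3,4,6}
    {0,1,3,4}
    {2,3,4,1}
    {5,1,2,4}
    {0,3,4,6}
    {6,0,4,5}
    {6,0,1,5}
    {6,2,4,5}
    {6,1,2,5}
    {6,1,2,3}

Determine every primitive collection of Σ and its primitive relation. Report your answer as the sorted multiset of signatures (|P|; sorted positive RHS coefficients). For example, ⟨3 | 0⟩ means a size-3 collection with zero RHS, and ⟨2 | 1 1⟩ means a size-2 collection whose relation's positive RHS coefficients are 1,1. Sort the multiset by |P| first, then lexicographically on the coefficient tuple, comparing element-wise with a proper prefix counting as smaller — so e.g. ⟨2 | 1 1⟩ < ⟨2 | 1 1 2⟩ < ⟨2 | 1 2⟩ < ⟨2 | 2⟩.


Σ has 3 primitive collections:

  P = {0,2}:  v_{0} + v_{2} = 0  ⇒ sig = ⟨2 | 0⟩
  P = {3,5}:  v_{3} + v_{5} = v_{4}  ⇒ sig = ⟨2 | 1⟩
  P = {1,4,6}:  v_{1} + v_{4} + v_{6} = v_{0}  ⇒ sig = ⟨3 | 1⟩

Signatures (|P|; sorted positive RHS coefficients), sorted:
    ⟨2 | 0⟩
    ⟨2 | 1⟩
    ⟨3 | 1⟩


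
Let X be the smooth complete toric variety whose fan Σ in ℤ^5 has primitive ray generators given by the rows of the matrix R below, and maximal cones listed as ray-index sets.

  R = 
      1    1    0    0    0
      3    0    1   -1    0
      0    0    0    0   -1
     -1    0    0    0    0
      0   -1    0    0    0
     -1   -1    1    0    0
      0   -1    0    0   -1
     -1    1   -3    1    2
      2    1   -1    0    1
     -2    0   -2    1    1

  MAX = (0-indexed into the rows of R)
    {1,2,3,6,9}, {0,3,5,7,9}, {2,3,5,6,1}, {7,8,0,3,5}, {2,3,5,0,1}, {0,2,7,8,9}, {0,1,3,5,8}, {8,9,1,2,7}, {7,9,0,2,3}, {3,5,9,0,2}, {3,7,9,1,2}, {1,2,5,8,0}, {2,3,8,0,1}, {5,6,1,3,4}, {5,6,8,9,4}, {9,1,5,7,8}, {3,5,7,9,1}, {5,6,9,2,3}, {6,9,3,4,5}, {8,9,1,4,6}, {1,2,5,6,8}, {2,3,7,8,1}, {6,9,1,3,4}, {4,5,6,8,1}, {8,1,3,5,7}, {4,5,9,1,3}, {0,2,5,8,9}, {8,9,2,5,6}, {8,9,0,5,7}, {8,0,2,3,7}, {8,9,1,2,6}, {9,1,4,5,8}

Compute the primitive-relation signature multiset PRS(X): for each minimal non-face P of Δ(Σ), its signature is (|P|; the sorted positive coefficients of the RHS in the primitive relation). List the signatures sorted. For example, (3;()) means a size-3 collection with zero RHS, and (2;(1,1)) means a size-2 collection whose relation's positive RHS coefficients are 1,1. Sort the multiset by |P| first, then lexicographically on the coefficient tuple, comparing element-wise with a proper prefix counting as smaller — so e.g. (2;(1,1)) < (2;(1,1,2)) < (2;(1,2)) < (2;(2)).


The 14 primitive collections of Σ (r=10, n=5):

  P={2,4}:  v_{2} + v_{4} = v_{6} — sig = (2;(1))
  P={0,4}:  v_{0} + v_{4} = v_{2} + v_{5} + v_{8} — sig = (2;(1,1,1))
  P={0,6}:  v_{0} + v_{6} = 2·v_{2} + v_{5} + v_{8} — sig = (2;(1,1,2))
  P={6,7}:  v_{6} + v_{7} = v_{1} + v_{2} + 2·v_{9} — sig = (2;(1,1,2))
  P={4,7}:  v_{4} + v_{7} = v_{1} + 2·v_{9} — sig = (2;(1,2))
  P={0,1,9}:  v_{0} + v_{1} + v_{9} = v_{8} — sig = (3;(1))
  P={2,5,7}:  v_{2} + v_{5} + v_{7} = v_{9} — sig = (3;(1))
  P={3,8,9}:  v_{3} + v_{8} + v_{9} = v_{7} — sig = (3;(1))
  P={3,4,8}:  v_{3} + v_{4} + v_{8} = v_{1} + v_{9} — sig = (3;(1,1))
  P={3,6,8}:  v_{3} + v_{6} + v_{8} = v_{1} + v_{2} + v_{9} — sig = (3;(1,1,1))
  P={0,1,7}:  v_{0} + v_{1} + v_{7} = v_{3} + 2·v_{8} — sig = (3;(1,2))
  P={2,3,5,8}:  v_{2} + v_{3} + v_{5} + v_{8} = 0 — sig = (4;())
  P={1,2,5,9}:  v_{1} + v_{2} + v_{5} + v_{9} = v_{4} — sig = (4;(1))
  P={1,5,6,9}:  v_{1} + v_{5} + v_{6} + v_{9} = 2·v_{4} — sig = (4;(2))

Sorted signature multiset PRS(X):
{ (2;(1)),  (2;(1,1,1)),  (2;(1,1,2)) ×2,  (2;(1,2)),  (3;(1)) ×3,  (3;(1,1)),  (3;(1,1,1)),  (3;(1,2)),  (4;()),  (4;(1)),  (4;(2)) }


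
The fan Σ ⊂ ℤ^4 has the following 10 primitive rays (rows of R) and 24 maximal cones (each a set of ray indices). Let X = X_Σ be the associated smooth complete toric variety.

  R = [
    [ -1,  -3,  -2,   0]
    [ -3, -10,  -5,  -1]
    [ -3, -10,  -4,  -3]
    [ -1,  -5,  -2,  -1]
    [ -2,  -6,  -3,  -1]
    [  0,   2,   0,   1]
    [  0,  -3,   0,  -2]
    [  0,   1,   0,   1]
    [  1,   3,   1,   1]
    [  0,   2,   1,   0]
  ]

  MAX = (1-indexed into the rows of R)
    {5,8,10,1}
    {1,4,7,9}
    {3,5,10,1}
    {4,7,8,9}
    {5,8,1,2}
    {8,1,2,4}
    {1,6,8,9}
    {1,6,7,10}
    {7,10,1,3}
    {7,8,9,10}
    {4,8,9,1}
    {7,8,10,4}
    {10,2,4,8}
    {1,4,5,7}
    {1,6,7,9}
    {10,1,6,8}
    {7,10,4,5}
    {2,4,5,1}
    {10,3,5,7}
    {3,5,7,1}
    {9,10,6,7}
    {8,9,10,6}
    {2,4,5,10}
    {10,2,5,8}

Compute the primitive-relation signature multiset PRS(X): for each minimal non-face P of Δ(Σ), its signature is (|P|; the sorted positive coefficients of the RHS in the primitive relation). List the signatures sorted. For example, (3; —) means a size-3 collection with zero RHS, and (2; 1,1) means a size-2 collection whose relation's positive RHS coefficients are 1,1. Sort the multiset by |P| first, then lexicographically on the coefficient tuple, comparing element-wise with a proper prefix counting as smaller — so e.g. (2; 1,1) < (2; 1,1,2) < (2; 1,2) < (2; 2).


20 minimal non-faces of Δ(Σ) (on 10 rays):

  P={4,6}:  v_{4} + v_{6} = v_{1} — sig = (2; 1)
  P={5,9}:  v_{5} + v_{9} = v_{1} — sig = (2; 1)
  P={2,6}:  v_{2} + v_{6} = v_{1} + v_{5} + v_{8} — sig = (2; 1,1,1)
  P={2,9}:  v_{2} + v_{9} = v_{1} + v_{4} + v_{8} — sig = (2; 1,1,1)
  P={3,8}:  v_{3} + v_{8} = v_{4} + v_{5} + v_{10} — sig = (2; 1,1,1)
  P={3,9}:  v_{3} + v_{9} = 2·v_{1} + v_{7} + v_{10} — sig = (2; 1,1,2)
  P={3,4}:  v_{3} + v_{4} = 2·v_{5} + v_{7} — sig = (2; 1,2)
  P={5,6}:  v_{5} + v_{6} = 2·v_{1} + v_{10} — sig = (2; 1,2)
  P={2,3}:  v_{2} + v_{3} = 2·v_{4} + 2·v_{5} + v_{10} — sig = (2; 1,2,2)
  P={3,6}:  v_{3} + v_{6} = 3·v_{1} + v_{7} + 2·v_{10} — sig = (2; 1,2,3)
  P={2,7}:  v_{2} + v_{7} = 3·v_{4} + v_{10} — sig = (2; 1,3)
  P={4,9,10}:  v_{4} + v_{9} + v_{10} = 0 — sig = (3; —)
  P={6,7,8}:  v_{6} + v_{7} + v_{8} = 0 — sig = (3; —)
  P={1,4,10}:  v_{1} + v_{4} + v_{10} = v_{5} — sig = (3; 1)
  P={1,7,8}:  v_{1} + v_{7} + v_{8} = v_{4} — sig = (3; 1)
  P={1,9,10}:  v_{1} + v_{9} + v_{10} = v_{6} — sig = (3; 1)
  P={4,5,8}:  v_{4} + v_{5} + v_{8} = v_{2} — sig = (3; 1)
  P={1,2,10}:  v_{1} + v_{2} + v_{10} = 2·v_{5} + v_{8} — sig = (3; 1,2)
  P={5,7,8}:  v_{5} + v_{7} + v_{8} = 2·v_{4} + v_{10} — sig = (3; 1,2)
  P={1,5,7,10}:  v_{1} + v_{5} + v_{7} + v_{10} = v_{3} — sig = (4; 1)

Hence PRS(X_Σ) =
[(2; 1), (2; 1), (2; 1,1,1), (2; 1,1,1), (2; 1,1,1), (2; 1,1,2), (2; 1,2), (2; 1,2), (2; 1,2,2), (2; 1,2,3), (2; 1,3), (3; —), (3; —), (3; 1), (3; 1), (3; 1), (3; 1), (3; 1,2), (3; 1,2), (4; 1)]


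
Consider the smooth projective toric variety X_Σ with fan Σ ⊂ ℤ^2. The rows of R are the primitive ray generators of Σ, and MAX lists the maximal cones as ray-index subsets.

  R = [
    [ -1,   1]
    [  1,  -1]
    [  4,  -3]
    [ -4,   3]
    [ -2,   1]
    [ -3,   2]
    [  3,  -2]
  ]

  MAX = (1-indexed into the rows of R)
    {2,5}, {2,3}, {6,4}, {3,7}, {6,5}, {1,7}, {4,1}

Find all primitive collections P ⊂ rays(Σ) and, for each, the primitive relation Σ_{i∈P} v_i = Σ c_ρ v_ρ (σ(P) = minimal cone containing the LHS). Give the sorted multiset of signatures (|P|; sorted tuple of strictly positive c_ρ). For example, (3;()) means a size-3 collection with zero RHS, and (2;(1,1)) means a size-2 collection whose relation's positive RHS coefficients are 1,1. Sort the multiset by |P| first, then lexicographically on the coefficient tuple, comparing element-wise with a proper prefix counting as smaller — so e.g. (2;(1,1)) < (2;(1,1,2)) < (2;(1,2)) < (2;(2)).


|primitive collections| = 14. Relations:

  • {1,2}:  v_{1} + v_{2} = 0 ; sig = (2;())
  • {3,4}:  v_{3} + v_{4} = 0 ; sig = (2;())
  • {6,7}:  v_{6} + v_{7} = 0 ; sig = (2;())
  • {1,3}:  v_{1} + v_{3} = v_{7} ; sig = (2;(1))
  • {1,5}:  v_{1} + v_{5} = v_{6} ; sig = (2;(1))
  • {1,6}:  v_{1} + v_{6} = v_{4} ; sig = (2;(1))
  • {2,4}:  v_{2} + v_{4} = v_{6} ; sig = (2;(1))
  • {2,6}:  v_{2} + v_{6} = v_{5} ; sig = (2;(1))
  • {2,7}:  v_{2} + v_{7} = v_{3} ; sig = (2;(1))
  • {3,6}:  v_{3} + v_{6} = v_{2} ; sig = (2;(1))
  • {4,7}:  v_{4} + v_{7} = v_{1} ; sig = (2;(1))
  • {5,7}:  v_{5} + v_{7} = v_{2} ; sig = (2;(1))
  • {3,5}:  v_{3} + v_{5} = 2·v_{2} ; sig = (2;(2))
  • {4,5}:  v_{4} + v_{5} = 2·v_{6} ; sig = (2;(2))

Signatures (|P|; sorted positive RHS coefficients), sorted:
    (2;())
    (2;())
    (2;())
    (2;(1))
    (2;(1))
    (2;(1))
    (2;(1))
    (2;(1))
    (2;(1))
    (2;(1))
    (2;(1))
    (2;(1))
    (2;(2))
    (2;(2))


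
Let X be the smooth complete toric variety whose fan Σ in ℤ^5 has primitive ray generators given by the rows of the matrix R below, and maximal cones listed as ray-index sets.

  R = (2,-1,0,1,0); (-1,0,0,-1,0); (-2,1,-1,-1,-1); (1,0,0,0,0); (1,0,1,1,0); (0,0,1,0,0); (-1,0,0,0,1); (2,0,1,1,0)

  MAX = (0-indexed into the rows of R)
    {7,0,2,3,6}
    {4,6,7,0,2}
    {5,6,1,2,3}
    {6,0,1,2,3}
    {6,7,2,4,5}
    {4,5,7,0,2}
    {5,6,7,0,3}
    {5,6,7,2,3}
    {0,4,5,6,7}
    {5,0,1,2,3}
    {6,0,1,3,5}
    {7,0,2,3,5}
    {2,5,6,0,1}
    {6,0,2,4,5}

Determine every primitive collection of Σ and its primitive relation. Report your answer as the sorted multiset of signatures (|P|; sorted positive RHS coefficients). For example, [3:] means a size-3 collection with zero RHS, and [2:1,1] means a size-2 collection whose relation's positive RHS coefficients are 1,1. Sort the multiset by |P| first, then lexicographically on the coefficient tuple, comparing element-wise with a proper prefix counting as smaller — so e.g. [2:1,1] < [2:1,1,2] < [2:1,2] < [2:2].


5 minimal non-faces of Δ(Σ) (on 8 rays):

  P = {1,4}:  v_{1} + v_{4} = v_{5}  →  sig = [2:1]
  P = {3,4}:  v_{3} + v_{4} = v_{7}  →  sig = [2:1]
  P = {1,7}:  v_{1} + v_{7} = v_{3} + v_{5}  →  sig = [2:1,1]
  P = {0,2,3,5,6}:  v_{0} + v_{2} + v_{3} + v_{5} + v_{6} = 0  →  sig = [5:]
  P = {0,2,5,6,7}:  v_{0} + v_{2} + v_{5} + v_{6} + v_{7} = v_{4}  →  sig = [5:1]

so the primitive-relation signature multiset is
[[2:1], [2:1], [2:1,1], [5:], [5:1]]


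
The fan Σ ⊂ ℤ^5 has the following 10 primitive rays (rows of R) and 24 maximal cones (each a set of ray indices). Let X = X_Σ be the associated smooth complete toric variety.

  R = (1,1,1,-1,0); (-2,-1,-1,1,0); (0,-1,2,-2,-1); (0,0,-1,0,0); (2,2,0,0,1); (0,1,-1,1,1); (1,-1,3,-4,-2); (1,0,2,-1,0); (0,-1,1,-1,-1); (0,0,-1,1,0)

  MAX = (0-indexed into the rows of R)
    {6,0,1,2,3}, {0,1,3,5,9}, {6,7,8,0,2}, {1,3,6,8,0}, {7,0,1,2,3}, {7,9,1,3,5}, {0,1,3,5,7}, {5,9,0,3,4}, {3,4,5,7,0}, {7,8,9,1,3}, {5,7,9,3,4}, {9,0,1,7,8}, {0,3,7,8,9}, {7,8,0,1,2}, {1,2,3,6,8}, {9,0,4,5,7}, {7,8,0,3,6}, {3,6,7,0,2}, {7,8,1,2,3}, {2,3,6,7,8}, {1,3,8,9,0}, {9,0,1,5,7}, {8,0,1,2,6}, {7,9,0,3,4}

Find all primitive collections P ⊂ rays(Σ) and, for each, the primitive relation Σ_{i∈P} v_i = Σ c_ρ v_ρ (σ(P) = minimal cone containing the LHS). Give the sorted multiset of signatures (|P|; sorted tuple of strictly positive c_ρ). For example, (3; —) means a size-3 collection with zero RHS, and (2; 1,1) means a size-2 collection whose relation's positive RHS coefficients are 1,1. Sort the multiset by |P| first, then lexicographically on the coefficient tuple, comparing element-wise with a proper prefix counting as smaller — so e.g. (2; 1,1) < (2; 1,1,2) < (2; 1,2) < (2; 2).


Primitive collections (14):

  P={5,8}:  v_{5} + v_{8} = 0 ; sig = (2; —)
  P={1,4}:  v_{1} + v_{4} = v_{5} ; sig = (2; 1)
  P={2,9}:  v_{2} + v_{9} = v_{8} ; sig = (2; 1)
  P={2,4}:  v_{2} + v_{4} = v_{0} + v_{3} + v_{7} ; sig = (2; 1,1,1)
  P={5,6}:  v_{5} + v_{6} = v_{0} + v_{2} + v_{3} ; sig = (2; 1,1,1)
  P={2,5}:  v_{2} + v_{5} = v_{0} + v_{1} + v_{3} + v_{7} ; sig = (2; 1,1,1,1)
  P={4,8}:  v_{4} + v_{8} = v_{0} + v_{3} + v_{7} + v_{9} ; sig = (2; 1,1,1,1)
  P={6,9}:  v_{6} + v_{9} = v_{0} + v_{3} + 2·v_{8} ; sig = (2; 1,1,2)
  P={4,6}:  v_{4} + v_{6} = 2·v_{0} + 2·v_{3} + v_{7} + v_{8} ; sig = (2; 1,1,2,2)
  P={1,6,7}:  v_{1} + v_{6} + v_{7} = 2·v_{2} ; sig = (3; 2)
  P={0,2,3,8}:  v_{0} + v_{2} + v_{3} + v_{8} = v_{6} ; sig = (4; 1)
  P={0,1,3,7,9}:  v_{0} + v_{1} + v_{3} + v_{7} + v_{9} = 0 ; sig = (5; —)
  P={0,1,3,7,8}:  v_{0} + v_{1} + v_{3} + v_{7} + v_{8} = v_{2} ; sig = (5; 1)
  P={0,3,5,7,9}:  v_{0} + v_{3} + v_{5} + v_{7} + v_{9} = v_{4} ; sig = (5; 1)

Sorted signature multiset PRS(X):
[(2; —), (2; 1), (2; 1), (2; 1,1,1), (2; 1,1,1), (2; 1,1,1,1), (2; 1,1,1,1), (2; 1,1,2), (2; 1,1,2,2), (3; 2), (4; 1), (5; —), (5; 1), (5; 1)]
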